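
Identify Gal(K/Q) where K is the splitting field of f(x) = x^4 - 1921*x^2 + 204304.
Gal(K/Q) = Z/2Z (cyclic of order 2)

f factors as (x^2 - 1808)(x^2 - 113), so the splitting field is K = Q(sqrt(1808), sqrt(113)). The squarefree part of 1808 is 113 and the squarefree part of 113 is also 113, so sqrt(1808) and sqrt(113) are both rational multiples of sqrt(113). Hence Q(sqrt(1808)) = Q(sqrt(113)) = Q(sqrt(113)), and the splitting field collapses to a single degree-2 extension with Galois group Z/2Z.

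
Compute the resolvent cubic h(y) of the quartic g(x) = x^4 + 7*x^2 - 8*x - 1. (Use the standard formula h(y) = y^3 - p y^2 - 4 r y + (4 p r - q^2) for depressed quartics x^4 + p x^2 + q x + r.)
h(y) = y^3 - 7*y^2 + 4*y - 92

Identify coefficients: p = 7, q = -8, r = -1.
Plug into h(y) = y^3 - p y^2 - 4 r y + (4 p r - q^2):
  h(y) = y^3 - (7) y^2 - 4*(-1) y + (4*(7)*(-1) - (-8)^2)
       = y^3 + (-7) y^2 + (4) y + (-92).
Simplifying: h(y) = y^3 - 7*y^2 + 4*y - 92.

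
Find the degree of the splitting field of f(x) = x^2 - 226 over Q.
[K:Q] = 2

The polynomial x^2 - 226 is irreducible over Q since 226 is not a perfect square. Its splitting field is Q(sqrt(226)), which has degree 2 over Q.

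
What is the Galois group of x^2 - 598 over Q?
Gal(K/Q) = Z/2Z (cyclic of order 2)

x^2 - 598 is irreducible over Q since 598 is not a rational square. The splitting field Q(sqrt(598)) has degree 2 over Q, and its unique nontrivial automorphism is sqrt(598) ↦ -sqrt(598). Hence Gal(Q(sqrt(598))/Q) = Z/2Z.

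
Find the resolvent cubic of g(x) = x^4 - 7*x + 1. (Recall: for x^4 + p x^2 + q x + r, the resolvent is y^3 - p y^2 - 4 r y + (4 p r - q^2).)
h(y) = y^3 - 4*y - 49

Identify coefficients: p = 0, q = -7, r = 1.
Plug into h(y) = y^3 - p y^2 - 4 r y + (4 p r - q^2):
  h(y) = y^3 - (0) y^2 - 4*(1) y + (4*(0)*(1) - (-7)^2)
       = y^3 + (0) y^2 + (-4) y + (-49).
Simplifying: h(y) = y^3 - 4*y - 49.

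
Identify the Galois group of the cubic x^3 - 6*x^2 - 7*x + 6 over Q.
Gal(K/Q) = S_3 (symmetric group of order 6)

Compute the discriminant of x^3 + (-6)*x^2 + (-7)*x + (6): Δ = 11884. Since Δ is not a rational square, the Galois group is not contained in A_3; it must be the full S_3 (irreducibility of the cubic rules out anything smaller).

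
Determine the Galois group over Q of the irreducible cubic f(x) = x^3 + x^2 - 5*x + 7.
Gal(K/Q) = S_3 (symmetric group of order 6)

Compute the discriminant of x^3 + (1)*x^2 + (-5)*x + (7): Δ = -1456. Since Δ is not a rational square, the Galois group is not contained in A_3; it must be the full S_3 (irreducibility of the cubic rules out anything smaller).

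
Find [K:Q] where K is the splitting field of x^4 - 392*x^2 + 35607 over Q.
[K:Q] = 4

f factors as (x^2 - 143)(x^2 - 249); the splitting field is K = Q(sqrt(143), sqrt(249)). Since 143, 249, and 35607 are all non-squares in Q, the three subfields Q(sqrt(143)), Q(sqrt(249)), Q(sqrt(35607)) are distinct degree-2 extensions, so [K:Q] = 4 (Klein four Galois group).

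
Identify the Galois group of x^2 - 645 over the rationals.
Gal(K/Q) = Z/2Z (cyclic of order 2)

x^2 - 645 is irreducible over Q since 645 is not a rational square. The splitting field Q(sqrt(645)) has degree 2 over Q, and its unique nontrivial automorphism is sqrt(645) ↦ -sqrt(645). Hence Gal(Q(sqrt(645))/Q) = Z/2Z.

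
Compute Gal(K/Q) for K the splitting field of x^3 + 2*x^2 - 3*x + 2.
Gal(K/Q) = S_3 (symmetric group of order 6)

Compute the discriminant of x^3 + (2)*x^2 + (-3)*x + (2): Δ = -244. Since Δ is not a rational square, the Galois group is not contained in A_3; it must be the full S_3 (irreducibility of the cubic rules out anything smaller).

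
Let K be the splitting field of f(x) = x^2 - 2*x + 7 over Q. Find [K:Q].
[K:Q] = 2

The discriminant of x^2 + (-2)*x + (7) is b^2 - 4c = 4 - (28) = -24. Since -24 is not a perfect square in Q, the polynomial is irreducible over Q. Its two roots generate a degree-2 extension, so [K:Q] = 2.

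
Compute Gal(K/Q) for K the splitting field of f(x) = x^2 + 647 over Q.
Gal(K/Q) = Z/2Z (cyclic of order 2)

x^2 + 647 is irreducible over Q since -647 is not a rational square. The splitting field Q(sqrt(-647)) has degree 2 over Q, and its unique nontrivial automorphism is sqrt(-647) ↦ -sqrt(-647). Hence Gal(Q(sqrt(-647))/Q) = Z/2Z.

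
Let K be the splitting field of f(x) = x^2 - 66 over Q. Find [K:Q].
[K:Q] = 2

The polynomial x^2 - 66 is irreducible over Q since 66 is not a perfect square. Its splitting field is Q(sqrt(66)), which has degree 2 over Q.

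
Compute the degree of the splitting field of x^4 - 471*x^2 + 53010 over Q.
[K:Q] = 4

f factors as (x^2 - 285)(x^2 - 186); the splitting field is K = Q(sqrt(285), sqrt(186)). Since 285, 186, and 53010 are all non-squares in Q, the three subfields Q(sqrt(285)), Q(sqrt(186)), Q(sqrt(53010)) are distinct degree-2 extensions, so [K:Q] = 4 (Klein four Galois group).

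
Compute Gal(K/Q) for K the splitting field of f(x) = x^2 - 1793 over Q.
Gal(K/Q) = Z/2Z (cyclic of order 2)

x^2 - 1793 is irreducible over Q since 1793 is not a rational square. The splitting field Q(sqrt(1793)) has degree 2 over Q, and its unique nontrivial automorphism is sqrt(1793) ↦ -sqrt(1793). Hence Gal(Q(sqrt(1793))/Q) = Z/2Z.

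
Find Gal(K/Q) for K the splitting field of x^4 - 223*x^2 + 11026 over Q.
Gal(K/Q) = V_4 (Klein four-group, Z/2Z × Z/2Z)

f factors as (x^2 - 74)(x^2 - 149), so the splitting field is K = Q(sqrt(74), sqrt(149)). The elements 74, 149, 11026 are all non-squares in Q, so sqrt(74) and sqrt(149) generate independent quadratic extensions. Thus [K:Q] = 4 and Gal(K/Q) is generated by the two order-2 automorphisms sqrt(74) ↦ -sqrt(74) and sqrt(149) ↦ -sqrt(149), giving V_4.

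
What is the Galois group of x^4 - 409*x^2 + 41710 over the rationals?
Gal(K/Q) = V_4 (Klein four-group, Z/2Z × Z/2Z)

f factors as (x^2 - 194)(x^2 - 215), so the splitting field is K = Q(sqrt(194), sqrt(215)). The elements 194, 215, 41710 are all non-squares in Q, so sqrt(194) and sqrt(215) generate independent quadratic extensions. Thus [K:Q] = 4 and Gal(K/Q) is generated by the two order-2 automorphisms sqrt(194) ↦ -sqrt(194) and sqrt(215) ↦ -sqrt(215), giving V_4.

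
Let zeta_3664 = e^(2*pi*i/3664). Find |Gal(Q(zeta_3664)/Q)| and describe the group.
|Gal(Q(zeta_3664)/Q)| = phi(3664) = 1824; group ≅ (Z/3664Z)^* ≅ Z/2Z × Z/4Z × Z/228Z

The n-th cyclotomic polynomial Φ_3664(x) is the minimal polynomial of zeta_3664 over Q and has degree phi(3664) = 1824. So Q(zeta_3664) is a degree-1824 Galois extension with Galois group (Z/3664Z)^*. By CRT, (Z/3664Z)^* ≅ (Z/16Z)^* × (Z/229Z)^*. Each prime-power unit group is (Z/16Z)^* ≅ Z/2Z × Z/4Z; (Z/229Z)^* ≅ Z/228Z. Hence Gal(Q(zeta_3664)/Q) ≅ Z/2Z × Z/4Z × Z/228Z.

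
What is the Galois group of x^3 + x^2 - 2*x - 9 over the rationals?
Gal(K/Q) = S_3 (symmetric group of order 6)

Compute the discriminant of x^3 + (1)*x^2 + (-2)*x + (-9): Δ = -1791. Since Δ is not a rational square, the Galois group is not contained in A_3; it must be the full S_3 (irreducibility of the cubic rules out anything smaller).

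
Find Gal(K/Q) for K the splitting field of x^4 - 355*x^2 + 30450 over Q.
Gal(K/Q) = V_4 (Klein four-group, Z/2Z × Z/2Z)

f factors as (x^2 - 210)(x^2 - 145), so the splitting field is K = Q(sqrt(210), sqrt(145)). The elements 210, 145, 30450 are all non-squares in Q, so sqrt(210) and sqrt(145) generate independent quadratic extensions. Thus [K:Q] = 4 and Gal(K/Q) is generated by the two order-2 automorphisms sqrt(210) ↦ -sqrt(210) and sqrt(145) ↦ -sqrt(145), giving V_4.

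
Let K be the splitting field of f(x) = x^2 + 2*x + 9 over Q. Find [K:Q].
[K:Q] = 2

The discriminant of x^2 + (2)*x + (9) is b^2 - 4c = 4 - (36) = -32. Since -32 is not a perfect square in Q, the polynomial is irreducible over Q. Its two roots generate a degree-2 extension, so [K:Q] = 2.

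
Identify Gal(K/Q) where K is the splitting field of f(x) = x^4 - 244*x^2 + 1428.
Gal(K/Q) = V_4 (Klein four-group, Z/2Z × Z/2Z)

f factors as (x^2 - 6)(x^2 - 238), so the splitting field is K = Q(sqrt(6), sqrt(238)). The elements 6, 238, 1428 are all non-squares in Q, so sqrt(6) and sqrt(238) generate independent quadratic extensions. Thus [K:Q] = 4 and Gal(K/Q) is generated by the two order-2 automorphisms sqrt(6) ↦ -sqrt(6) and sqrt(238) ↦ -sqrt(238), giving V_4.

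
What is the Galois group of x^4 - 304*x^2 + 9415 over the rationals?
Gal(K/Q) = V_4 (Klein four-group, Z/2Z × Z/2Z)

f factors as (x^2 - 269)(x^2 - 35), so the splitting field is K = Q(sqrt(269), sqrt(35)). The elements 269, 35, 9415 are all non-squares in Q, so sqrt(269) and sqrt(35) generate independent quadratic extensions. Thus [K:Q] = 4 and Gal(K/Q) is generated by the two order-2 automorphisms sqrt(269) ↦ -sqrt(269) and sqrt(35) ↦ -sqrt(35), giving V_4.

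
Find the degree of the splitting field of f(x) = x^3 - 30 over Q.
[K:Q] = 6

x^3 - 30 has one real root r = 30^(1/3) and two complex roots r*zeta_3, r*zeta_3^2 where zeta_3 = e^(2*pi*i/3). The splitting field is Q(r, zeta_3). [Q(r):Q] = 3 and [Q(zeta_3):Q] = 2 with gcd = 1, so [Q(r, zeta_3):Q] = 3 * 2 = 6.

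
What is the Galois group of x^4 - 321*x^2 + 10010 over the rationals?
Gal(K/Q) = V_4 (Klein four-group, Z/2Z × Z/2Z)

f factors as (x^2 - 35)(x^2 - 286), so the splitting field is K = Q(sqrt(35), sqrt(286)). The elements 35, 286, 10010 are all non-squares in Q, so sqrt(35) and sqrt(286) generate independent quadratic extensions. Thus [K:Q] = 4 and Gal(K/Q) is generated by the two order-2 automorphisms sqrt(35) ↦ -sqrt(35) and sqrt(286) ↦ -sqrt(286), giving V_4.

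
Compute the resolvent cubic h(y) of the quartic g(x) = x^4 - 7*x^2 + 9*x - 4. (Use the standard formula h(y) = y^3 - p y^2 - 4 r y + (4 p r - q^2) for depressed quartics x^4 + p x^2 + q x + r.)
h(y) = y^3 + 7*y^2 + 16*y + 31

Identify coefficients: p = -7, q = 9, r = -4.
Plug into h(y) = y^3 - p y^2 - 4 r y + (4 p r - q^2):
  h(y) = y^3 - (-7) y^2 - 4*(-4) y + (4*(-7)*(-4) - (9)^2)
       = y^3 + (7) y^2 + (16) y + (31).
Simplifying: h(y) = y^3 + 7*y^2 + 16*y + 31.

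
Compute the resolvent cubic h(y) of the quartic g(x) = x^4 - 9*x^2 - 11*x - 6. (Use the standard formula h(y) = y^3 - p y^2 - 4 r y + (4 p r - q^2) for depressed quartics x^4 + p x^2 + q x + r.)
h(y) = y^3 + 9*y^2 + 24*y + 95

Identify coefficients: p = -9, q = -11, r = -6.
Plug into h(y) = y^3 - p y^2 - 4 r y + (4 p r - q^2):
  h(y) = y^3 - (-9) y^2 - 4*(-6) y + (4*(-9)*(-6) - (-11)^2)
       = y^3 + (9) y^2 + (24) y + (95).
Simplifying: h(y) = y^3 + 9*y^2 + 24*y + 95.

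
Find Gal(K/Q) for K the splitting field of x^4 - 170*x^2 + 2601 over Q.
Gal(K/Q) = Z/2Z (cyclic of order 2)

f factors as (x^2 - 153)(x^2 - 17), so the splitting field is K = Q(sqrt(153), sqrt(17)). The squarefree part of 153 is 17 and the squarefree part of 17 is also 17, so sqrt(153) and sqrt(17) are both rational multiples of sqrt(17). Hence Q(sqrt(153)) = Q(sqrt(17)) = Q(sqrt(17)), and the splitting field collapses to a single degree-2 extension with Galois group Z/2Z.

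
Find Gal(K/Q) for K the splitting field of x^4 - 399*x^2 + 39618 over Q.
Gal(K/Q) = V_4 (Klein four-group, Z/2Z × Z/2Z)

f factors as (x^2 - 186)(x^2 - 213), so the splitting field is K = Q(sqrt(186), sqrt(213)). The elements 186, 213, 39618 are all non-squares in Q, so sqrt(186) and sqrt(213) generate independent quadratic extensions. Thus [K:Q] = 4 and Gal(K/Q) is generated by the two order-2 automorphisms sqrt(186) ↦ -sqrt(186) and sqrt(213) ↦ -sqrt(213), giving V_4.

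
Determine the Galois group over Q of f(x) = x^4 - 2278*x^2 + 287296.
Gal(K/Q) = Z/2Z (cyclic of order 2)

f factors as (x^2 - 134)(x^2 - 2144), so the splitting field is K = Q(sqrt(134), sqrt(2144)). The squarefree part of 134 is 134 and the squarefree part of 2144 is also 134, so sqrt(134) and sqrt(2144) are both rational multiples of sqrt(134). Hence Q(sqrt(134)) = Q(sqrt(2144)) = Q(sqrt(134)), and the splitting field collapses to a single degree-2 extension with Galois group Z/2Z.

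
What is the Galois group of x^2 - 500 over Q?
Gal(K/Q) = Z/2Z (cyclic of order 2)

x^2 - 500 is irreducible over Q since 500 is not a rational square. The splitting field Q(sqrt(500)) has degree 2 over Q, and its unique nontrivial automorphism is sqrt(500) ↦ -sqrt(500). Hence Gal(Q(sqrt(500))/Q) = Z/2Z.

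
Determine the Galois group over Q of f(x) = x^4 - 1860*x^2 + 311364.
Gal(K/Q) = Z/2Z (cyclic of order 2)

f factors as (x^2 - 186)(x^2 - 1674), so the splitting field is K = Q(sqrt(186), sqrt(1674)). The squarefree part of 186 is 186 and the squarefree part of 1674 is also 186, so sqrt(186) and sqrt(1674) are both rational multiples of sqrt(186). Hence Q(sqrt(186)) = Q(sqrt(1674)) = Q(sqrt(186)), and the splitting field collapses to a single degree-2 extension with Galois group Z/2Z.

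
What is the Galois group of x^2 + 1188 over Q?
Gal(K/Q) = Z/2Z (cyclic of order 2)

x^2 + 1188 is irreducible over Q since -1188 is not a rational square. The splitting field Q(sqrt(-1188)) has degree 2 over Q, and its unique nontrivial automorphism is sqrt(-1188) ↦ -sqrt(-1188). Hence Gal(Q(sqrt(-1188))/Q) = Z/2Z.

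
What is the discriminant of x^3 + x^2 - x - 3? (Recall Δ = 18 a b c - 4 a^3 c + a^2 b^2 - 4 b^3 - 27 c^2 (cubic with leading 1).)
Δ = -172

For x^3 + a x^2 + b x + c the discriminant is Δ = 18 a b c - 4 a^3 c + a^2 b^2 - 4 b^3 - 27 c^2.
Plug a = 1, b = -1, c = -3:
  18*(1)*(-1)*(-3) - 4*(1)^3*(-3) + (1)^2*(-1)^2 - 4*(-1)^3 - 27*(-3)^2
  = 54 + (12) + 1 + (4) + (-243)
  = -172.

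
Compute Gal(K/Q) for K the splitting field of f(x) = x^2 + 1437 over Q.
Gal(K/Q) = Z/2Z (cyclic of order 2)

x^2 + 1437 is irreducible over Q since -1437 is not a rational square. The splitting field Q(sqrt(-1437)) has degree 2 over Q, and its unique nontrivial automorphism is sqrt(-1437) ↦ -sqrt(-1437). Hence Gal(Q(sqrt(-1437))/Q) = Z/2Z.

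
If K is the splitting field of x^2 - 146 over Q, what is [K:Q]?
[K:Q] = 2

The polynomial x^2 - 146 is irreducible over Q since 146 is not a perfect square. Its splitting field is Q(sqrt(146)), which has degree 2 over Q.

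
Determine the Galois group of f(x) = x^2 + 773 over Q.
Gal(K/Q) = Z/2Z (cyclic of order 2)

x^2 + 773 is irreducible over Q since -773 is not a rational square. The splitting field Q(sqrt(-773)) has degree 2 over Q, and its unique nontrivial automorphism is sqrt(-773) ↦ -sqrt(-773). Hence Gal(Q(sqrt(-773))/Q) = Z/2Z.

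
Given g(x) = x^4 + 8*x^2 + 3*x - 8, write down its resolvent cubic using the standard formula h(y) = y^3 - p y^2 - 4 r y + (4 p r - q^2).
h(y) = y^3 - 8*y^2 + 32*y - 265

Identify coefficients: p = 8, q = 3, r = -8.
Plug into h(y) = y^3 - p y^2 - 4 r y + (4 p r - q^2):
  h(y) = y^3 - (8) y^2 - 4*(-8) y + (4*(8)*(-8) - (3)^2)
       = y^3 + (-8) y^2 + (32) y + (-265).
Simplifying: h(y) = y^3 - 8*y^2 + 32*y - 265.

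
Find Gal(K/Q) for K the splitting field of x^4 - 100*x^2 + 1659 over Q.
Gal(K/Q) = V_4 (Klein four-group, Z/2Z × Z/2Z)

f factors as (x^2 - 79)(x^2 - 21), so the splitting field is K = Q(sqrt(79), sqrt(21)). The elements 79, 21, 1659 are all non-squares in Q, so sqrt(79) and sqrt(21) generate independent quadratic extensions. Thus [K:Q] = 4 and Gal(K/Q) is generated by the two order-2 automorphisms sqrt(79) ↦ -sqrt(79) and sqrt(21) ↦ -sqrt(21), giving V_4.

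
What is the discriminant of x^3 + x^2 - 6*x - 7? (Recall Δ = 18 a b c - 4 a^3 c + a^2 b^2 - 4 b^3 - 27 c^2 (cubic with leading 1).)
Δ = 361

For x^3 + a x^2 + b x + c the discriminant is Δ = 18 a b c - 4 a^3 c + a^2 b^2 - 4 b^3 - 27 c^2.
Plug a = 1, b = -6, c = -7:
  18*(1)*(-6)*(-7) - 4*(1)^3*(-7) + (1)^2*(-6)^2 - 4*(-6)^3 - 27*(-7)^2
  = 756 + (28) + 36 + (864) + (-1323)
  = 361.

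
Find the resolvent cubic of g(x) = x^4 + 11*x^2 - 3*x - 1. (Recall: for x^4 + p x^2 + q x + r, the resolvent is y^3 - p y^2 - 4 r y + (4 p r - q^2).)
h(y) = y^3 - 11*y^2 + 4*y - 53

Identify coefficients: p = 11, q = -3, r = -1.
Plug into h(y) = y^3 - p y^2 - 4 r y + (4 p r - q^2):
  h(y) = y^3 - (11) y^2 - 4*(-1) y + (4*(11)*(-1) - (-3)^2)
       = y^3 + (-11) y^2 + (4) y + (-53).
Simplifying: h(y) = y^3 - 11*y^2 + 4*y - 53.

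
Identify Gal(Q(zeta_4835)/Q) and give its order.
|Gal(Q(zeta_4835)/Q)| = phi(4835) = 3864; group ≅ (Z/4835Z)^* ≅ Z/4Z × Z/966Z

The n-th cyclotomic polynomial Φ_4835(x) is the minimal polynomial of zeta_4835 over Q and has degree phi(4835) = 3864. So Q(zeta_4835) is a degree-3864 Galois extension with Galois group (Z/4835Z)^*. By CRT, (Z/4835Z)^* ≅ (Z/5Z)^* × (Z/967Z)^*. Each prime-power unit group is (Z/5Z)^* ≅ Z/4Z; (Z/967Z)^* ≅ Z/966Z. Hence Gal(Q(zeta_4835)/Q) ≅ Z/4Z × Z/966Z.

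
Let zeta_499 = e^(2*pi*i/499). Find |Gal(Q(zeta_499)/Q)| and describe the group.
|Gal(Q(zeta_499)/Q)| = phi(499) = 498; group ≅ (Z/499Z)^* ≅ Z/498Z

The n-th cyclotomic polynomial Φ_499(x) is the minimal polynomial of zeta_499 over Q and has degree phi(499) = 498. So Q(zeta_499) is a degree-498 Galois extension with Galois group (Z/499Z)^*. (Z/499Z)^* is cyclic since 499 is an odd prime power (or 4). Hence Gal(Q(zeta_499)/Q) ≅ Z/498Z.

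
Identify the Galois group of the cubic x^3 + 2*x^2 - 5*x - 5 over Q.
Gal(K/Q) = S_3 (symmetric group of order 6)

Compute the discriminant of x^3 + (2)*x^2 + (-5)*x + (-5): Δ = 985. Since Δ is not a rational square, the Galois group is not contained in A_3; it must be the full S_3 (irreducibility of the cubic rules out anything smaller).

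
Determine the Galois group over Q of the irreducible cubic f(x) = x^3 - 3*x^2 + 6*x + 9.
Gal(K/Q) = S_3 (symmetric group of order 6)

Compute the discriminant of x^3 + (-3)*x^2 + (6)*x + (9): Δ = -4671. Since Δ is not a rational square, the Galois group is not contained in A_3; it must be the full S_3 (irreducibility of the cubic rules out anything smaller).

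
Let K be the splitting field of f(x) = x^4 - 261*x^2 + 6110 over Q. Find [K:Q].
[K:Q] = 4

f factors as (x^2 - 235)(x^2 - 26); the splitting field is K = Q(sqrt(235), sqrt(26)). Since 235, 26, and 6110 are all non-squares in Q, the three subfields Q(sqrt(235)), Q(sqrt(26)), Q(sqrt(6110)) are distinct degree-2 extensions, so [K:Q] = 4 (Klein four Galois group).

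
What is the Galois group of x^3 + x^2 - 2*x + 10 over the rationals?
Gal(K/Q) = S_3 (symmetric group of order 6)

Compute the discriminant of x^3 + (1)*x^2 + (-2)*x + (10): Δ = -3064. Since Δ is not a rational square, the Galois group is not contained in A_3; it must be the full S_3 (irreducibility of the cubic rules out anything smaller).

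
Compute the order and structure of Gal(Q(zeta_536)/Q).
|Gal(Q(zeta_536)/Q)| = phi(536) = 264; group ≅ (Z/536Z)^* ≅ Z/2Z × Z/2Z × Z/66Z

The n-th cyclotomic polynomial Φ_536(x) is the minimal polynomial of zeta_536 over Q and has degree phi(536) = 264. So Q(zeta_536) is a degree-264 Galois extension with Galois group (Z/536Z)^*. By CRT, (Z/536Z)^* ≅ (Z/8Z)^* × (Z/67Z)^*. Each prime-power unit group is (Z/8Z)^* ≅ Z/2Z × Z/2Z; (Z/67Z)^* ≅ Z/66Z. Hence Gal(Q(zeta_536)/Q) ≅ Z/2Z × Z/2Z × Z/66Z.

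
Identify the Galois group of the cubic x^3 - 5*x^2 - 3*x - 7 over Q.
Gal(K/Q) = S_3 (symmetric group of order 6)

Compute the discriminant of x^3 + (-5)*x^2 + (-3)*x + (-7): Δ = -6380. Since Δ is not a rational square, the Galois group is not contained in A_3; it must be the full S_3 (irreducibility of the cubic rules out anything smaller).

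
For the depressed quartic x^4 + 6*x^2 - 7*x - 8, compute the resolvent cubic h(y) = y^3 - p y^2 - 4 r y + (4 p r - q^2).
h(y) = y^3 - 6*y^2 + 32*y - 241

Identify coefficients: p = 6, q = -7, r = -8.
Plug into h(y) = y^3 - p y^2 - 4 r y + (4 p r - q^2):
  h(y) = y^3 - (6) y^2 - 4*(-8) y + (4*(6)*(-8) - (-7)^2)
       = y^3 + (-6) y^2 + (32) y + (-241).
Simplifying: h(y) = y^3 - 6*y^2 + 32*y - 241.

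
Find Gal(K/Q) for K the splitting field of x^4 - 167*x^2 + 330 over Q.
Gal(K/Q) = V_4 (Klein four-group, Z/2Z × Z/2Z)

f factors as (x^2 - 165)(x^2 - 2), so the splitting field is K = Q(sqrt(165), sqrt(2)). The elements 165, 2, 330 are all non-squares in Q, so sqrt(165) and sqrt(2) generate independent quadratic extensions. Thus [K:Q] = 4 and Gal(K/Q) is generated by the two order-2 automorphisms sqrt(165) ↦ -sqrt(165) and sqrt(2) ↦ -sqrt(2), giving V_4.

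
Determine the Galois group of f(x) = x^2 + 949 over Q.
Gal(K/Q) = Z/2Z (cyclic of order 2)

x^2 + 949 is irreducible over Q since -949 is not a rational square. The splitting field Q(sqrt(-949)) has degree 2 over Q, and its unique nontrivial automorphism is sqrt(-949) ↦ -sqrt(-949). Hence Gal(Q(sqrt(-949))/Q) = Z/2Z.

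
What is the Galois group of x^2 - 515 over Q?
Gal(K/Q) = Z/2Z (cyclic of order 2)

x^2 - 515 is irreducible over Q since 515 is not a rational square. The splitting field Q(sqrt(515)) has degree 2 over Q, and its unique nontrivial automorphism is sqrt(515) ↦ -sqrt(515). Hence Gal(Q(sqrt(515))/Q) = Z/2Z.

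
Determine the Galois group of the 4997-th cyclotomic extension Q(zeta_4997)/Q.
|Gal(Q(zeta_4997)/Q)| = phi(4997) = 4716; group ≅ (Z/4997Z)^* ≅ Z/18Z × Z/262Z

The n-th cyclotomic polynomial Φ_4997(x) is the minimal polynomial of zeta_4997 over Q and has degree phi(4997) = 4716. So Q(zeta_4997) is a degree-4716 Galois extension with Galois group (Z/4997Z)^*. By CRT, (Z/4997Z)^* ≅ (Z/19Z)^* × (Z/263Z)^*. Each prime-power unit group is (Z/19Z)^* ≅ Z/18Z; (Z/263Z)^* ≅ Z/262Z. Hence Gal(Q(zeta_4997)/Q) ≅ Z/18Z × Z/262Z.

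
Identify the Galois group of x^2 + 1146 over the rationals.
Gal(K/Q) = Z/2Z (cyclic of order 2)

x^2 + 1146 is irreducible over Q since -1146 is not a rational square. The splitting field Q(sqrt(-1146)) has degree 2 over Q, and its unique nontrivial automorphism is sqrt(-1146) ↦ -sqrt(-1146). Hence Gal(Q(sqrt(-1146))/Q) = Z/2Z.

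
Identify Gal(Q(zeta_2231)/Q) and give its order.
|Gal(Q(zeta_2231)/Q)| = phi(2231) = 2112; group ≅ (Z/2231Z)^* ≅ Z/22Z × Z/96Z

The n-th cyclotomic polynomial Φ_2231(x) is the minimal polynomial of zeta_2231 over Q and has degree phi(2231) = 2112. So Q(zeta_2231) is a degree-2112 Galois extension with Galois group (Z/2231Z)^*. By CRT, (Z/2231Z)^* ≅ (Z/23Z)^* × (Z/97Z)^*. Each prime-power unit group is (Z/23Z)^* ≅ Z/22Z; (Z/97Z)^* ≅ Z/96Z. Hence Gal(Q(zeta_2231)/Q) ≅ Z/22Z × Z/96Z.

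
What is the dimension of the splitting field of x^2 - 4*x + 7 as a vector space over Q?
[K:Q] = 2

The discriminant of x^2 + (-4)*x + (7) is b^2 - 4c = 16 - (28) = -12. Since -12 is not a perfect square in Q, the polynomial is irreducible over Q. Its two roots generate a degree-2 extension, so [K:Q] = 2.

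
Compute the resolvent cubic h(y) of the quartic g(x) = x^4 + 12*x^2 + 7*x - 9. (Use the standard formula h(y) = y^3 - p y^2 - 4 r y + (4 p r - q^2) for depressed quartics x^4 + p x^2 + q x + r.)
h(y) = y^3 - 12*y^2 + 36*y - 481

Identify coefficients: p = 12, q = 7, r = -9.
Plug into h(y) = y^3 - p y^2 - 4 r y + (4 p r - q^2):
  h(y) = y^3 - (12) y^2 - 4*(-9) y + (4*(12)*(-9) - (7)^2)
       = y^3 + (-12) y^2 + (36) y + (-481).
Simplifying: h(y) = y^3 - 12*y^2 + 36*y - 481.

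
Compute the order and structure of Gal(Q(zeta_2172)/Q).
|Gal(Q(zeta_2172)/Q)| = phi(2172) = 720; group ≅ (Z/2172Z)^* ≅ Z/2Z × Z/2Z × Z/180Z

The n-th cyclotomic polynomial Φ_2172(x) is the minimal polynomial of zeta_2172 over Q and has degree phi(2172) = 720. So Q(zeta_2172) is a degree-720 Galois extension with Galois group (Z/2172Z)^*. By CRT, (Z/2172Z)^* ≅ (Z/4Z)^* × (Z/3Z)^* × (Z/181Z)^*. Each prime-power unit group is (Z/4Z)^* ≅ Z/2Z; (Z/3Z)^* ≅ Z/2Z; (Z/181Z)^* ≅ Z/180Z. Hence Gal(Q(zeta_2172)/Q) ≅ Z/2Z × Z/2Z × Z/180Z.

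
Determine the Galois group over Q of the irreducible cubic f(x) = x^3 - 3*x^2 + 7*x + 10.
Gal(K/Q) = S_3 (symmetric group of order 6)

Compute the discriminant of x^3 + (-3)*x^2 + (7)*x + (10): Δ = -6331. Since Δ is not a rational square, the Galois group is not contained in A_3; it must be the full S_3 (irreducibility of the cubic rules out anything smaller).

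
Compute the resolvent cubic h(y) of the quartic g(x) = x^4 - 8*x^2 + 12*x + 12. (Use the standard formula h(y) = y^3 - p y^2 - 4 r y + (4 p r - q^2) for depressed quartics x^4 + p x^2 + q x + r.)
h(y) = y^3 + 8*y^2 - 48*y - 528

Identify coefficients: p = -8, q = 12, r = 12.
Plug into h(y) = y^3 - p y^2 - 4 r y + (4 p r - q^2):
  h(y) = y^3 - (-8) y^2 - 4*(12) y + (4*(-8)*(12) - (12)^2)
       = y^3 + (8) y^2 + (-48) y + (-528).
Simplifying: h(y) = y^3 + 8*y^2 - 48*y - 528.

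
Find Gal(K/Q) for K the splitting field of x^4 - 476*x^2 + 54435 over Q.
Gal(K/Q) = V_4 (Klein four-group, Z/2Z × Z/2Z)

f factors as (x^2 - 285)(x^2 - 191), so the splitting field is K = Q(sqrt(285), sqrt(191)). The elements 285, 191, 54435 are all non-squares in Q, so sqrt(285) and sqrt(191) generate independent quadratic extensions. Thus [K:Q] = 4 and Gal(K/Q) is generated by the two order-2 automorphisms sqrt(285) ↦ -sqrt(285) and sqrt(191) ↦ -sqrt(191), giving V_4.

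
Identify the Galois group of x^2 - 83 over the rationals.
Gal(K/Q) = Z/2Z (cyclic of order 2)

x^2 - 83 is irreducible over Q since 83 is not a rational square. The splitting field Q(sqrt(83)) has degree 2 over Q, and its unique nontrivial automorphism is sqrt(83) ↦ -sqrt(83). Hence Gal(Q(sqrt(83))/Q) = Z/2Z.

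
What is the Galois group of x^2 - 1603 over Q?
Gal(K/Q) = Z/2Z (cyclic of order 2)

x^2 - 1603 is irreducible over Q since 1603 is not a rational square. The splitting field Q(sqrt(1603)) has degree 2 over Q, and its unique nontrivial automorphism is sqrt(1603) ↦ -sqrt(1603). Hence Gal(Q(sqrt(1603))/Q) = Z/2Z.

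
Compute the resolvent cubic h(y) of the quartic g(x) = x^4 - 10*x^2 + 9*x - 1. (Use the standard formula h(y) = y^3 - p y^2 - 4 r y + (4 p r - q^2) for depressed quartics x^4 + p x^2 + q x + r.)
h(y) = y^3 + 10*y^2 + 4*y - 41

Identify coefficients: p = -10, q = 9, r = -1.
Plug into h(y) = y^3 - p y^2 - 4 r y + (4 p r - q^2):
  h(y) = y^3 - (-10) y^2 - 4*(-1) y + (4*(-10)*(-1) - (9)^2)
       = y^3 + (10) y^2 + (4) y + (-41).
Simplifying: h(y) = y^3 + 10*y^2 + 4*y - 41.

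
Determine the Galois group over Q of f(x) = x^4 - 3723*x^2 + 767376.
Gal(K/Q) = Z/2Z (cyclic of order 2)

f factors as (x^2 - 3504)(x^2 - 219), so the splitting field is K = Q(sqrt(3504), sqrt(219)). The squarefree part of 3504 is 219 and the squarefree part of 219 is also 219, so sqrt(3504) and sqrt(219) are both rational multiples of sqrt(219). Hence Q(sqrt(3504)) = Q(sqrt(219)) = Q(sqrt(219)), and the splitting field collapses to a single degree-2 extension with Galois group Z/2Z.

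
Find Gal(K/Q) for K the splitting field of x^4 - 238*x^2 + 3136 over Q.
Gal(K/Q) = Z/2Z (cyclic of order 2)

f factors as (x^2 - 14)(x^2 - 224), so the splitting field is K = Q(sqrt(14), sqrt(224)). The squarefree part of 14 is 14 and the squarefree part of 224 is also 14, so sqrt(14) and sqrt(224) are both rational multiples of sqrt(14). Hence Q(sqrt(14)) = Q(sqrt(224)) = Q(sqrt(14)), and the splitting field collapses to a single degree-2 extension with Galois group Z/2Z.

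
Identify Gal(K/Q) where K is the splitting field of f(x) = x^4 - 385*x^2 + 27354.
Gal(K/Q) = V_4 (Klein four-group, Z/2Z × Z/2Z)

f factors as (x^2 - 291)(x^2 - 94), so the splitting field is K = Q(sqrt(291), sqrt(94)). The elements 291, 94, 27354 are all non-squares in Q, so sqrt(291) and sqrt(94) generate independent quadratic extensions. Thus [K:Q] = 4 and Gal(K/Q) is generated by the two order-2 automorphisms sqrt(291) ↦ -sqrt(291) and sqrt(94) ↦ -sqrt(94), giving V_4.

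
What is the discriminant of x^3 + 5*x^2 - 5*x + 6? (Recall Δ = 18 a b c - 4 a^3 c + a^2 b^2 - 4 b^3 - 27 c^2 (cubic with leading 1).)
Δ = -5547

For x^3 + a x^2 + b x + c the discriminant is Δ = 18 a b c - 4 a^3 c + a^2 b^2 - 4 b^3 - 27 c^2.
Plug a = 5, b = -5, c = 6:
  18*(5)*(-5)*(6) - 4*(5)^3*(6) + (5)^2*(-5)^2 - 4*(-5)^3 - 27*(6)^2
  = -2700 + (-3000) + 625 + (500) + (-972)
  = -5547.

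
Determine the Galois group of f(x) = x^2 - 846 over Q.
Gal(K/Q) = Z/2Z (cyclic of order 2)

x^2 - 846 is irreducible over Q since 846 is not a rational square. The splitting field Q(sqrt(846)) has degree 2 over Q, and its unique nontrivial automorphism is sqrt(846) ↦ -sqrt(846). Hence Gal(Q(sqrt(846))/Q) = Z/2Z.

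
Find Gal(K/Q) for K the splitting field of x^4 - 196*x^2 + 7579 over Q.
Gal(K/Q) = V_4 (Klein four-group, Z/2Z × Z/2Z)

f factors as (x^2 - 53)(x^2 - 143), so the splitting field is K = Q(sqrt(53), sqrt(143)). The elements 53, 143, 7579 are all non-squares in Q, so sqrt(53) and sqrt(143) generate independent quadratic extensions. Thus [K:Q] = 4 and Gal(K/Q) is generated by the two order-2 automorphisms sqrt(53) ↦ -sqrt(53) and sqrt(143) ↦ -sqrt(143), giving V_4.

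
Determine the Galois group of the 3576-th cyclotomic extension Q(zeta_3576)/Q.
|Gal(Q(zeta_3576)/Q)| = phi(3576) = 1184; group ≅ (Z/3576Z)^* ≅ Z/2Z × Z/2Z × Z/2Z × Z/148Z

The n-th cyclotomic polynomial Φ_3576(x) is the minimal polynomial of zeta_3576 over Q and has degree phi(3576) = 1184. So Q(zeta_3576) is a degree-1184 Galois extension with Galois group (Z/3576Z)^*. By CRT, (Z/3576Z)^* ≅ (Z/8Z)^* × (Z/3Z)^* × (Z/149Z)^*. Each prime-power unit group is (Z/8Z)^* ≅ Z/2Z × Z/2Z; (Z/3Z)^* ≅ Z/2Z; (Z/149Z)^* ≅ Z/148Z. Hence Gal(Q(zeta_3576)/Q) ≅ Z/2Z × Z/2Z × Z/2Z × Z/148Z.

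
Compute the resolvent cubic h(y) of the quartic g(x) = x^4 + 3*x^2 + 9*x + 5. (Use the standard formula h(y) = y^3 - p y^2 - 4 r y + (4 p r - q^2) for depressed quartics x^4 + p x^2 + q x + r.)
h(y) = y^3 - 3*y^2 - 20*y - 21

Identify coefficients: p = 3, q = 9, r = 5.
Plug into h(y) = y^3 - p y^2 - 4 r y + (4 p r - q^2):
  h(y) = y^3 - (3) y^2 - 4*(5) y + (4*(3)*(5) - (9)^2)
       = y^3 + (-3) y^2 + (-20) y + (-21).
Simplifying: h(y) = y^3 - 3*y^2 - 20*y - 21.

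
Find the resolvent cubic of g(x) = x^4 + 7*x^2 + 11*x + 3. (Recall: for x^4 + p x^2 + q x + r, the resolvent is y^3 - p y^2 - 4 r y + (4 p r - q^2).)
h(y) = y^3 - 7*y^2 - 12*y - 37

Identify coefficients: p = 7, q = 11, r = 3.
Plug into h(y) = y^3 - p y^2 - 4 r y + (4 p r - q^2):
  h(y) = y^3 - (7) y^2 - 4*(3) y + (4*(7)*(3) - (11)^2)
       = y^3 + (-7) y^2 + (-12) y + (-37).
Simplifying: h(y) = y^3 - 7*y^2 - 12*y - 37.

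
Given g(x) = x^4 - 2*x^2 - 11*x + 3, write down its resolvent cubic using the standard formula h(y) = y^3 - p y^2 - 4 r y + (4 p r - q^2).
h(y) = y^3 + 2*y^2 - 12*y - 145

Identify coefficients: p = -2, q = -11, r = 3.
Plug into h(y) = y^3 - p y^2 - 4 r y + (4 p r - q^2):
  h(y) = y^3 - (-2) y^2 - 4*(3) y + (4*(-2)*(3) - (-11)^2)
       = y^3 + (2) y^2 + (-12) y + (-145).
Simplifying: h(y) = y^3 + 2*y^2 - 12*y - 145.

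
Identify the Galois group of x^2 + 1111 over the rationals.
Gal(K/Q) = Z/2Z (cyclic of order 2)

x^2 + 1111 is irreducible over Q since -1111 is not a rational square. The splitting field Q(sqrt(-1111)) has degree 2 over Q, and its unique nontrivial automorphism is sqrt(-1111) ↦ -sqrt(-1111). Hence Gal(Q(sqrt(-1111))/Q) = Z/2Z.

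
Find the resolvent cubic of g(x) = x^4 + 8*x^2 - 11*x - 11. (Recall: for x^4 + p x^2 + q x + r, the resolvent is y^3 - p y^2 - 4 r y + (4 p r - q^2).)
h(y) = y^3 - 8*y^2 + 44*y - 473

Identify coefficients: p = 8, q = -11, r = -11.
Plug into h(y) = y^3 - p y^2 - 4 r y + (4 p r - q^2):
  h(y) = y^3 - (8) y^2 - 4*(-11) y + (4*(8)*(-11) - (-11)^2)
       = y^3 + (-8) y^2 + (44) y + (-473).
Simplifying: h(y) = y^3 - 8*y^2 + 44*y - 473.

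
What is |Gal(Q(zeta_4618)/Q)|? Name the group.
|Gal(Q(zeta_4618)/Q)| = phi(4618) = 2308; group ≅ (Z/4618Z)^* ≅ Z/2308Z

The n-th cyclotomic polynomial Φ_4618(x) is the minimal polynomial of zeta_4618 over Q and has degree phi(4618) = 2308. So Q(zeta_4618) is a degree-2308 Galois extension with Galois group (Z/4618Z)^*. By CRT, (Z/4618Z)^* ≅ (Z/2Z)^* × (Z/2309Z)^*. Each prime-power unit group is (Z/2Z)^* ≅ trivial group (order 1); (Z/2309Z)^* ≅ Z/2308Z. Hence Gal(Q(zeta_4618)/Q) ≅ Z/2308Z.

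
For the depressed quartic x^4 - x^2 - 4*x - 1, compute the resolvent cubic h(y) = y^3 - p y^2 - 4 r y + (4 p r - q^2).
h(y) = y^3 + y^2 + 4*y - 12

Identify coefficients: p = -1, q = -4, r = -1.
Plug into h(y) = y^3 - p y^2 - 4 r y + (4 p r - q^2):
  h(y) = y^3 - (-1) y^2 - 4*(-1) y + (4*(-1)*(-1) - (-4)^2)
       = y^3 + (1) y^2 + (4) y + (-12).
Simplifying: h(y) = y^3 + y^2 + 4*y - 12.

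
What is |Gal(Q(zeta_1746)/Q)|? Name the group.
|Gal(Q(zeta_1746)/Q)| = phi(1746) = 576; group ≅ (Z/1746Z)^* ≅ Z/6Z × Z/96Z

The n-th cyclotomic polynomial Φ_1746(x) is the minimal polynomial of zeta_1746 over Q and has degree phi(1746) = 576. So Q(zeta_1746) is a degree-576 Galois extension with Galois group (Z/1746Z)^*. By CRT, (Z/1746Z)^* ≅ (Z/2Z)^* × (Z/9Z)^* × (Z/97Z)^*. Each prime-power unit group is (Z/2Z)^* ≅ trivial group (order 1); (Z/9Z)^* ≅ Z/6Z; (Z/97Z)^* ≅ Z/96Z. Hence Gal(Q(zeta_1746)/Q) ≅ Z/6Z × Z/96Z.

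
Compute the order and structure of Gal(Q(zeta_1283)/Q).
|Gal(Q(zeta_1283)/Q)| = phi(1283) = 1282; group ≅ (Z/1283Z)^* ≅ Z/1282Z

The n-th cyclotomic polynomial Φ_1283(x) is the minimal polynomial of zeta_1283 over Q and has degree phi(1283) = 1282. So Q(zeta_1283) is a degree-1282 Galois extension with Galois group (Z/1283Z)^*. (Z/1283Z)^* is cyclic since 1283 is an odd prime power (or 4). Hence Gal(Q(zeta_1283)/Q) ≅ Z/1282Z.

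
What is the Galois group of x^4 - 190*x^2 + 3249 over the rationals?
Gal(K/Q) = Z/2Z (cyclic of order 2)

f factors as (x^2 - 19)(x^2 - 171), so the splitting field is K = Q(sqrt(19), sqrt(171)). The squarefree part of 19 is 19 and the squarefree part of 171 is also 19, so sqrt(19) and sqrt(171) are both rational multiples of sqrt(19). Hence Q(sqrt(19)) = Q(sqrt(171)) = Q(sqrt(19)), and the splitting field collapses to a single degree-2 extension with Galois group Z/2Z.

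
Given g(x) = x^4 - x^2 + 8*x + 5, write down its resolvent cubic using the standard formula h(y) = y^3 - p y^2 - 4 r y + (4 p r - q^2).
h(y) = y^3 + y^2 - 20*y - 84

Identify coefficients: p = -1, q = 8, r = 5.
Plug into h(y) = y^3 - p y^2 - 4 r y + (4 p r - q^2):
  h(y) = y^3 - (-1) y^2 - 4*(5) y + (4*(-1)*(5) - (8)^2)
       = y^3 + (1) y^2 + (-20) y + (-84).
Simplifying: h(y) = y^3 + y^2 - 20*y - 84.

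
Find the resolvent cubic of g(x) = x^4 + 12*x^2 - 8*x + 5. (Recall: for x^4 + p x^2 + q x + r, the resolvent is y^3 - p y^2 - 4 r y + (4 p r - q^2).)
h(y) = y^3 - 12*y^2 - 20*y + 176

Identify coefficients: p = 12, q = -8, r = 5.
Plug into h(y) = y^3 - p y^2 - 4 r y + (4 p r - q^2):
  h(y) = y^3 - (12) y^2 - 4*(5) y + (4*(12)*(5) - (-8)^2)
       = y^3 + (-12) y^2 + (-20) y + (176).
Simplifying: h(y) = y^3 - 12*y^2 - 20*y + 176.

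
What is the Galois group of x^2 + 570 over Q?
Gal(K/Q) = Z/2Z (cyclic of order 2)

x^2 + 570 is irreducible over Q since -570 is not a rational square. The splitting field Q(sqrt(-570)) has degree 2 over Q, and its unique nontrivial automorphism is sqrt(-570) ↦ -sqrt(-570). Hence Gal(Q(sqrt(-570))/Q) = Z/2Z.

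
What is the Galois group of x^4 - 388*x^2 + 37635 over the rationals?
Gal(K/Q) = V_4 (Klein four-group, Z/2Z × Z/2Z)

f factors as (x^2 - 195)(x^2 - 193), so the splitting field is K = Q(sqrt(195), sqrt(193)). The elements 195, 193, 37635 are all non-squares in Q, so sqrt(195) and sqrt(193) generate independent quadratic extensions. Thus [K:Q] = 4 and Gal(K/Q) is generated by the two order-2 automorphisms sqrt(195) ↦ -sqrt(195) and sqrt(193) ↦ -sqrt(193), giving V_4.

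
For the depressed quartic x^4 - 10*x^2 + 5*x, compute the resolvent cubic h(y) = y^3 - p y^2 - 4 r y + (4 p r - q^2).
h(y) = y^3 + 10*y^2 - 25

Identify coefficients: p = -10, q = 5, r = 0.
Plug into h(y) = y^3 - p y^2 - 4 r y + (4 p r - q^2):
  h(y) = y^3 - (-10) y^2 - 4*(0) y + (4*(-10)*(0) - (5)^2)
       = y^3 + (10) y^2 + (0) y + (-25).
Simplifying: h(y) = y^3 + 10*y^2 - 25.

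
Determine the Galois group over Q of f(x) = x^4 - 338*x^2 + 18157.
Gal(K/Q) = V_4 (Klein four-group, Z/2Z × Z/2Z)

f factors as (x^2 - 271)(x^2 - 67), so the splitting field is K = Q(sqrt(271), sqrt(67)). The elements 271, 67, 18157 are all non-squares in Q, so sqrt(271) and sqrt(67) generate independent quadratic extensions. Thus [K:Q] = 4 and Gal(K/Q) is generated by the two order-2 automorphisms sqrt(271) ↦ -sqrt(271) and sqrt(67) ↦ -sqrt(67), giving V_4.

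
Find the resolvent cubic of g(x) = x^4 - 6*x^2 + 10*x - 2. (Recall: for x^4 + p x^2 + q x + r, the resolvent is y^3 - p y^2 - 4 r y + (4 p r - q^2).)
h(y) = y^3 + 6*y^2 + 8*y - 52

Identify coefficients: p = -6, q = 10, r = -2.
Plug into h(y) = y^3 - p y^2 - 4 r y + (4 p r - q^2):
  h(y) = y^3 - (-6) y^2 - 4*(-2) y + (4*(-6)*(-2) - (10)^2)
       = y^3 + (6) y^2 + (8) y + (-52).
Simplifying: h(y) = y^3 + 6*y^2 + 8*y - 52.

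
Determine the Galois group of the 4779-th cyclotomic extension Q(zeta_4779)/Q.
|Gal(Q(zeta_4779)/Q)| = phi(4779) = 3132; group ≅ (Z/4779Z)^* ≅ Z/54Z × Z/58Z

The n-th cyclotomic polynomial Φ_4779(x) is the minimal polynomial of zeta_4779 over Q and has degree phi(4779) = 3132. So Q(zeta_4779) is a degree-3132 Galois extension with Galois group (Z/4779Z)^*. By CRT, (Z/4779Z)^* ≅ (Z/81Z)^* × (Z/59Z)^*. Each prime-power unit group is (Z/81Z)^* ≅ Z/54Z; (Z/59Z)^* ≅ Z/58Z. Hence Gal(Q(zeta_4779)/Q) ≅ Z/54Z × Z/58Z.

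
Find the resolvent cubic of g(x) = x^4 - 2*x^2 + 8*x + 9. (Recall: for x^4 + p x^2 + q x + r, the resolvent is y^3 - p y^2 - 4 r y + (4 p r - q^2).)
h(y) = y^3 + 2*y^2 - 36*y - 136

Identify coefficients: p = -2, q = 8, r = 9.
Plug into h(y) = y^3 - p y^2 - 4 r y + (4 p r - q^2):
  h(y) = y^3 - (-2) y^2 - 4*(9) y + (4*(-2)*(9) - (8)^2)
       = y^3 + (2) y^2 + (-36) y + (-136).
Simplifying: h(y) = y^3 + 2*y^2 - 36*y - 136.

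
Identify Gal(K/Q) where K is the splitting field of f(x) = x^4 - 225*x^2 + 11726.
Gal(K/Q) = V_4 (Klein four-group, Z/2Z × Z/2Z)

f factors as (x^2 - 82)(x^2 - 143), so the splitting field is K = Q(sqrt(82), sqrt(143)). The elements 82, 143, 11726 are all non-squares in Q, so sqrt(82) and sqrt(143) generate independent quadratic extensions. Thus [K:Q] = 4 and Gal(K/Q) is generated by the two order-2 automorphisms sqrt(82) ↦ -sqrt(82) and sqrt(143) ↦ -sqrt(143), giving V_4.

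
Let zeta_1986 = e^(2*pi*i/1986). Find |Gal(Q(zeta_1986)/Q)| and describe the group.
|Gal(Q(zeta_1986)/Q)| = phi(1986) = 660; group ≅ (Z/1986Z)^* ≅ Z/2Z × Z/330Z

The n-th cyclotomic polynomial Φ_1986(x) is the minimal polynomial of zeta_1986 over Q and has degree phi(1986) = 660. So Q(zeta_1986) is a degree-660 Galois extension with Galois group (Z/1986Z)^*. By CRT, (Z/1986Z)^* ≅ (Z/2Z)^* × (Z/3Z)^* × (Z/331Z)^*. Each prime-power unit group is (Z/2Z)^* ≅ trivial group (order 1); (Z/3Z)^* ≅ Z/2Z; (Z/331Z)^* ≅ Z/330Z. Hence Gal(Q(zeta_1986)/Q) ≅ Z/2Z × Z/330Z.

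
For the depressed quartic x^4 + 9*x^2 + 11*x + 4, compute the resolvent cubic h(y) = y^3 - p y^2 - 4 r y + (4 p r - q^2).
h(y) = y^3 - 9*y^2 - 16*y + 23

Identify coefficients: p = 9, q = 11, r = 4.
Plug into h(y) = y^3 - p y^2 - 4 r y + (4 p r - q^2):
  h(y) = y^3 - (9) y^2 - 4*(4) y + (4*(9)*(4) - (11)^2)
       = y^3 + (-9) y^2 + (-16) y + (23).
Simplifying: h(y) = y^3 - 9*y^2 - 16*y + 23.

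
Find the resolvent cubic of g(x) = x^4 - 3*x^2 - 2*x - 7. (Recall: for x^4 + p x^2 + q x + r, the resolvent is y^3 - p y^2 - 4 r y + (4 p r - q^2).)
h(y) = y^3 + 3*y^2 + 28*y + 80

Identify coefficients: p = -3, q = -2, r = -7.
Plug into h(y) = y^3 - p y^2 - 4 r y + (4 p r - q^2):
  h(y) = y^3 - (-3) y^2 - 4*(-7) y + (4*(-3)*(-7) - (-2)^2)
       = y^3 + (3) y^2 + (28) y + (80).
Simplifying: h(y) = y^3 + 3*y^2 + 28*y + 80.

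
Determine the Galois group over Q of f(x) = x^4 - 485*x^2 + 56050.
Gal(K/Q) = V_4 (Klein four-group, Z/2Z × Z/2Z)

f factors as (x^2 - 190)(x^2 - 295), so the splitting field is K = Q(sqrt(190), sqrt(295)). The elements 190, 295, 56050 are all non-squares in Q, so sqrt(190) and sqrt(295) generate independent quadratic extensions. Thus [K:Q] = 4 and Gal(K/Q) is generated by the two order-2 automorphisms sqrt(190) ↦ -sqrt(190) and sqrt(295) ↦ -sqrt(295), giving V_4.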